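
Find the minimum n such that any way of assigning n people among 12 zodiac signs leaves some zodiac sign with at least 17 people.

With 192 people one could put exactly 16 in each of the 12 zodiac signs, and no zodiac sign would reach 17.
By pigeonhole, one more person must land in a zodiac sign that already has 16, giving it 17.
So 12 × 16 + 1 = 193 people are required.

193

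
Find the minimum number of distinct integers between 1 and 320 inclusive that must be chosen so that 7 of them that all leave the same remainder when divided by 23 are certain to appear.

139

The 23 residue classes mod 23 are the pigeonholes.
With 138 integers one could put 6 in each residue class and have no class reach 7.
The 139th integer pushes some class to 7, so 23·6 + 1 = 139.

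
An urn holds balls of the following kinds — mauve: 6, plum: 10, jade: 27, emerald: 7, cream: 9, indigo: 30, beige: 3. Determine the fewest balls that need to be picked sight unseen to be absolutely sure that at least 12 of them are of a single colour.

By pigeonhole, put each drawn ball into a box by colour. The largest draw with every box below 12 takes min(count, 11) from each colour; colours with fewer than 11 contribute all they have.
Σ min(cᵢ, 11) = 6 + 10 + 11 + 7 + 9 + 11 + 3 = 57.
Draw number 57 + 1 = 58 must push one box to 12.

58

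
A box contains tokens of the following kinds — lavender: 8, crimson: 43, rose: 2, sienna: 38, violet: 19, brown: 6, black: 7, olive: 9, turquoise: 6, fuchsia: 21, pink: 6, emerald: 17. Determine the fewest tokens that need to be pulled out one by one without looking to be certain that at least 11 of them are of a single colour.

95

An adversary could hand out at most 10 tokens per colour (7 colours run out sooner): 8 + 10 + 2 + 10 + 10 + 6 + 7 + 9 + 6 + 10 + 6 + 10 = 94 tokens and still no colour has 11.
Pigeonhole: one more token lands in a colour already at 10, so 95 draws are enough and 94 are not.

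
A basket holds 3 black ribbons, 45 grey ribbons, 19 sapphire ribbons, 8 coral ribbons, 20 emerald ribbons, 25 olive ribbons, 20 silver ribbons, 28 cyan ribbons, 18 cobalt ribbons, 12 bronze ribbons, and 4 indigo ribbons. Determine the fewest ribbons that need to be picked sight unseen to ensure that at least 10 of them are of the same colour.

88

An adversary could hand out at most 9 ribbons per colour (black, coral, indigo run out sooner): 3 + 9 + 9 + 8 + 9 + 9 + 9 + 9 + 9 + 9 + 4 = 87 ribbons and still no colour has 10.
By pigeonhole, one more ribbon lands in a colour already at 9, so 88 draws are enough and 87 are not.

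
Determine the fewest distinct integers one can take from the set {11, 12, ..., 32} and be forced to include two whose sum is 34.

Group the elements by complementary pair {x, 34−x}: {11,23}, {12,22}, {13,21}, …, giving 6 two-element pairs, the single value 17 (it cannot pair with itself since the integers are distinct), and 9 integers whose partner 34−x falls outside [11,32].
Treating each of those 16 groups as a pigeonhole, one can pick one integer per group — 16 integers — with no two summing to 34.
The 17th integer lands in an occupied pair, forcing a sum of 34.

17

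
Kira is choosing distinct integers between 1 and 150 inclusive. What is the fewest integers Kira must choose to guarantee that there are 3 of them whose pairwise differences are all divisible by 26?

Integers whose pairwise differences are multiples of 26 are exactly those sharing a remainder mod 26. The 26 residue classes mod 26 are the pigeonholes.
With 52 integers one could put 2 in each residue class and have no class reach 3.
The 53rd integer pushes some class to 3, so 26·2 + 1 = 53.

53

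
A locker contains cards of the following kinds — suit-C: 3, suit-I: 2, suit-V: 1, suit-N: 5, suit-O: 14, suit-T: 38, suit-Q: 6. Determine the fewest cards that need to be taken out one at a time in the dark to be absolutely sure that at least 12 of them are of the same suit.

40

Pigeonhole: put each drawn card into a box by suit. The largest draw with every box below 12 takes min(count, 11) from each suit; suits with fewer than 11 contribute all they have.
Σ min(cᵢ, 11) = 3 + 2 + 1 + 5 + 11 + 11 + 6 = 39.
Draw number 39 + 1 = 40 must push one box to 12.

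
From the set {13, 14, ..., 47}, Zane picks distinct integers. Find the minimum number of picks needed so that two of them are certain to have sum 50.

24

Group the elements by complementary pair {x, 50−x}: {13,37}, {14,36}, {15,35}, …, giving 12 two-element pairs, the single value 25 (it cannot pair with itself since the integers are distinct), and 10 integers whose partner 50−x falls outside [13,47].
Pigeonhole: treating each of those 23 groups as a pigeonhole, one can pick one integer per group — 23 integers — with no two summing to 50.
The 24th integer lands in an occupied pair, forcing a sum of 50.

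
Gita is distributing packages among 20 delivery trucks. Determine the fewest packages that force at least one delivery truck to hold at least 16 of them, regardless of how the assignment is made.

301

With 300 packages one could put exactly 15 in each of the 20 delivery trucks, and no delivery truck would reach 16.
Pigeonhole: one more package must land in a delivery truck that already has 15, giving it 16.
So 20 × 15 + 1 = 301 packages are required.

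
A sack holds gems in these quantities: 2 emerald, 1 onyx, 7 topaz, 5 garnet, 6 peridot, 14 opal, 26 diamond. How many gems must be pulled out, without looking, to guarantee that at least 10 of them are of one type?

40

An adversary could hand out at most 9 gems per type (5 types run out sooner): 2 + 1 + 7 + 5 + 6 + 9 + 9 = 39 gems and still no type has 10.
By pigeonhole, one more gem lands in a type already at 9, so 40 draws are enough and 39 are not.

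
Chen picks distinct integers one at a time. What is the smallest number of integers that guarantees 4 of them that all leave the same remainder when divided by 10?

31

By the pigeonhole principle, the 10 residue classes mod 10 are the pigeonholes.
With 30 integers one could put 3 in each residue class and have no class reach 4.
The 31st integer pushes some class to 4, so 10·3 + 1 = 31.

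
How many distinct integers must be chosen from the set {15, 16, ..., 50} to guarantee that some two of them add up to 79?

26

A set avoiding the sum 79 can contain at most one of each pair {x, 79−x}, plus the 14 elements whose complement lies outside the range.
The integers 15, …, 39 (25 of them) are such a set: any two sum to at least 15+16 = 31 and at most 38+39 = 77 < 79.
By the pigeonhole principle, any 26th integer completes one of the 11 pairs, so 26 choices force a sum of 79.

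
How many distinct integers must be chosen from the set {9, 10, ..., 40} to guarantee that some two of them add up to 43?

Two chosen integers sum to 43 exactly when both halves of some pair {x, 43−x} with 9 ≤ x ≤ 43−x ≤ 34 are chosen — 13 such pairs.
The remaining 6 elements (those with no distinct partner in range) can never complete a 43-sum, so the worst case takes all of them and one from each pair: 6 + 13 = 19.
The 20th integer has to be the second member of some pair, so 19 + 1 = 20.

20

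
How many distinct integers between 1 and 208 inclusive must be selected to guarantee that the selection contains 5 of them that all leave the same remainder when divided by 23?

93

The 23 residue classes mod 23 are the pigeonholes.
With 92 integers one could put 4 in each residue class and have no class reach 5.
The 93rd integer pushes some class to 5, so 23·4 + 1 = 93.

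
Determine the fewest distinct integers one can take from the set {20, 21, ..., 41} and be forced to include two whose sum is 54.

16

Two chosen integers sum to 54 exactly when both halves of some pair {x, 54−x} with 20 ≤ x ≤ 54−x ≤ 34 are chosen — 7 such pairs.
The remaining 8 elements (those with no distinct partner in range) can never complete a 54-sum, so the worst case takes all of them and one from each pair: 8 + 7 = 15.
The 16th integer has to be the second member of some pair, so 15 + 1 = 16.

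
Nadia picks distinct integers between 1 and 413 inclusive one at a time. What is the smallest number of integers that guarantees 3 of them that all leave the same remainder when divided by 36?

73

By pigeonhole, the 36 residue classes mod 36 are the pigeonholes.
With 72 integers one could put 2 in each residue class and have no class reach 3.
The 73rd integer pushes some class to 3, so 36·2 + 1 = 73.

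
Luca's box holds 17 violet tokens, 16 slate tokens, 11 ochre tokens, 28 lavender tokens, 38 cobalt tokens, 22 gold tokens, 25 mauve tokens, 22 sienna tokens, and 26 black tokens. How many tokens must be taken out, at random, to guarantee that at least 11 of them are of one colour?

91

Put each drawn token into a box by colour. The largest draw with every box below 11 takes min(count, 10) from each colour.
Σ min(cᵢ, 10) = 10 + 10 + 10 + 10 + 10 + 10 + 10 + 10 + 10 = 90.
Draw number 90 + 1 = 91 must push one box to 11.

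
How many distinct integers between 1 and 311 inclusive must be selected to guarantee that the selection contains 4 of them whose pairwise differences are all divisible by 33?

100

Integers whose pairwise differences are multiples of 33 are exactly those sharing a remainder mod 33. By pigeonhole, the 33 residue classes mod 33 are the pigeonholes.
With 99 integers one could put 3 in each residue class and have no class reach 4.
The 100th integer pushes some class to 4, so 33·3 + 1 = 100.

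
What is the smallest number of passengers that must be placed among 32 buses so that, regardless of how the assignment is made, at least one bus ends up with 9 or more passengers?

257

With 256 passengers one could put exactly 8 in each of the 32 buses, and no bus would reach 9.
By the pigeonhole principle, one more passenger must land in a bus that already has 8, giving it 9.
So 32 × 8 + 1 = 257 passengers are required.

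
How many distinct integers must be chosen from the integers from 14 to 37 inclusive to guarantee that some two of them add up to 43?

Two chosen integers sum to 43 exactly when both halves of some pair {x, 43−x} with 14 ≤ x ≤ 43−x ≤ 29 are chosen — 8 such pairs.
The remaining 8 elements (those with no distinct partner in range) can never complete a 43-sum, so the worst case takes all of them and one from each pair: 8 + 8 = 16.
By pigeonhole, the 17th integer has to be the second member of some pair, so 16 + 1 = 17.

17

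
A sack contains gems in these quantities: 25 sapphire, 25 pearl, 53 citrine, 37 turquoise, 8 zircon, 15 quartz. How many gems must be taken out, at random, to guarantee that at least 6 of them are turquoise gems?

132

In the worst case for collecting turquoise gems, every non-turquoise gem comes out first.
There are 25 + 25 + 53 + 8 + 15 = 126 non-turquoise gems altogether.
After those, each further gem must be turquoise, so 126 + 6 = 132 draws guarantee 6 turquoise gems.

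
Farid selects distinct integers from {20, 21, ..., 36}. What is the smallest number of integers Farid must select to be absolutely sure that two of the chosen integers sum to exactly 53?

11

A set avoiding the sum 53 can contain at most one of each pair {x, 53−x}, plus the 3 elements whose complement lies outside the range.
The integers 27, …, 36 (10 of them) are such a set: any two sum to at least 27+28 = 55 > 53.
Pigeonhole: any 11th integer completes one of the 7 pairs, so 11 choices force a sum of 53.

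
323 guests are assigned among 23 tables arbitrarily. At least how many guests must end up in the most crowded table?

15

By the pigeonhole principle, the 23 tables are the holes and the 323 guests are the pigeons.
If every table held at most 14 guests, the total would be at most 23 × 14 = 322, which is less than 323.
So some table holds at least ⌈323/23⌉ = 15 guests.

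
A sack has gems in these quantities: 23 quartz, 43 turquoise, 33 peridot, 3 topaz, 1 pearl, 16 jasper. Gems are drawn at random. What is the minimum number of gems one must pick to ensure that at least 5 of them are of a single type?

An adversary could hand out at most 4 gems per type (topaz, pearl run out sooner): 4 + 4 + 4 + 3 + 1 + 4 = 20 gems and still no type has 5.
By pigeonhole, one more gem lands in a type already at 4, so 21 draws are enough and 20 are not.

21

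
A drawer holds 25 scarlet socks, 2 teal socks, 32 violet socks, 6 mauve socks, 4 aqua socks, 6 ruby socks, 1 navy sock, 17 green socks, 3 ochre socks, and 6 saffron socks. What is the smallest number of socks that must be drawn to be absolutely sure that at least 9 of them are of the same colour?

53

Put each drawn sock into a box by colour. The largest draw with every box below 9 takes min(count, 8) from each colour; colours with fewer than 8 contribute all they have.
Σ min(cᵢ, 8) = 8 + 2 + 8 + 6 + 4 + 6 + 1 + 8 + 3 + 6 = 52.
Draw number 52 + 1 = 53 must push one box to 9.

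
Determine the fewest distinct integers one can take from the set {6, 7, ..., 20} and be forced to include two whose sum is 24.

A set avoiding the sum 24 can contain at most one of each pair {x, 24−x}, plus the 3 elements whose complement lies outside the range or equal to its own complement.
The integers 12, …, 20 (9 of them) are such a set: any two sum to at least 12+13 = 25 > 24.
By pigeonhole, any 10th integer completes one of the 6 pairs, so 10 choices force a sum of 24.

10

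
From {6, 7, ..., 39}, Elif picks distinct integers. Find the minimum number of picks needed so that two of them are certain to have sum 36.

A set avoiding the sum 36 can contain at most one of each pair {x, 36−x}, plus the 10 elements whose complement lies outside the range or equal to its own complement.
The integers 18, …, 39 (22 of them) are such a set: any two sum to at least 18+19 = 37 > 36.
Pigeonhole: any 23rd integer completes one of the 12 pairs, so 23 choices force a sum of 36.

23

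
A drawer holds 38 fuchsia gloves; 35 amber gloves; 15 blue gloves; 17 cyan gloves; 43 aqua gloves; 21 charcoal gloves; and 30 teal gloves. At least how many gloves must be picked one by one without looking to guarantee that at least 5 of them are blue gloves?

In the worst case for collecting blue gloves, every non-blue glove comes out first.
There are 38 + 35 + 17 + 43 + 21 + 30 = 184 non-blue gloves altogether.
After those, each further glove must be blue, so 184 + 5 = 189 draws guarantee 5 blue gloves.

189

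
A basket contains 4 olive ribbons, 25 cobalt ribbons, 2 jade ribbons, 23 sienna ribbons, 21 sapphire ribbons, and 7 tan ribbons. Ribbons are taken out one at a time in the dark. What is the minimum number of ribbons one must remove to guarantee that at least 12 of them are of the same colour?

An adversary could hand out at most 11 ribbons per colour (olive, jade, tan run out sooner): 4 + 11 + 2 + 11 + 11 + 7 = 46 ribbons and still no colour has 12.
One more ribbon lands in a colour already at 11, so 47 draws are enough and 46 are not.

47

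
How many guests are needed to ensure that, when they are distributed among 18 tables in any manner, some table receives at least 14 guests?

235

With 234 guests one could put exactly 13 in each of the 18 tables, and no table would reach 14.
One more guest must land in a table that already has 13, giving it 14.
So 18 × 13 + 1 = 235 guests are required.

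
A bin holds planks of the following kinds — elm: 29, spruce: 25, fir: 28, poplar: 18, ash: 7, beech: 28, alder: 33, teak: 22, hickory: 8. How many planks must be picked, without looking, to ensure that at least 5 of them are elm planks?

174

In the worst case for collecting elm planks, every non-elm plank comes out first.
There are 25 + 28 + 18 + 7 + 28 + 33 + 22 + 8 = 169 non-elm planks altogether.
After those, each further plank must be elm, so 169 + 5 = 174 draws guarantee 5 elm planks.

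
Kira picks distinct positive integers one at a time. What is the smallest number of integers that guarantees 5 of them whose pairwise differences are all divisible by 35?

Integers whose pairwise differences are multiples of 35 are exactly those sharing a remainder mod 35. By pigeonhole, the 35 residue classes mod 35 are the pigeonholes.
With 140 integers one could put 4 in each residue class and have no class reach 5.
The 141st integer pushes some class to 5, so 35·4 + 1 = 141.

141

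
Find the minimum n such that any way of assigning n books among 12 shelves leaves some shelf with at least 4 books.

37

With 36 books one could put exactly 3 in each of the 12 shelves, and no shelf would reach 4.
One more book must land in a shelf that already has 3, giving it 4.
So 12 × 3 + 1 = 37 books are required.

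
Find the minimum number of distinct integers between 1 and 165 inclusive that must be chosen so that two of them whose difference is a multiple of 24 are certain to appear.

Integers whose pairwise differences are multiples of 24 are exactly those sharing a remainder mod 24. By the pigeonhole principle, the 24 residue classes mod 24 are the pigeonholes.
With 24 integers one could put 1 in each residue class and have no class reach 2.
The 25th integer pushes some class to 2, so 24·1 + 1 = 25.

25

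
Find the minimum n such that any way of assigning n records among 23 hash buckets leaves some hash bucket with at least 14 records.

300

With 299 records one could put exactly 13 in each of the 23 hash buckets, and no hash bucket would reach 14.
By pigeonhole, one more record must land in a hash bucket that already has 13, giving it 14.
So 23 × 13 + 1 = 300 records are required.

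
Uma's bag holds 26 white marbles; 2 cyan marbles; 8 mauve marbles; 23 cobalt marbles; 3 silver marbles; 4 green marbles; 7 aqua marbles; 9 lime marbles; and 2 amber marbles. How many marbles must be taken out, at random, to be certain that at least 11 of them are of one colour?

56

An adversary could hand out at most 10 marbles per colour (7 colours run out sooner): 10 + 2 + 8 + 10 + 3 + 4 + 7 + 9 + 2 = 55 marbles and still no colour has 11.
One more marble lands in a colour already at 10, so 56 draws are enough and 55 are not.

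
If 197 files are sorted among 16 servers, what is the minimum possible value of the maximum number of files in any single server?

The 16 servers are the holes and the 197 files are the pigeons.
If every server held at most 12 files, the total would be at most 16 × 12 = 192, which is less than 197.
So some server holds at least ⌈197/16⌉ = 13 files.

13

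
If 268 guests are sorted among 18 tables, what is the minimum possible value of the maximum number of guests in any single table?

15

Pigeonhole: the 18 tables are the holes and the 268 guests are the pigeons.
If every table held at most 14 guests, the total would be at most 18 × 14 = 252, which is less than 268.
So some table holds at least ⌈268/18⌉ = 15 guests.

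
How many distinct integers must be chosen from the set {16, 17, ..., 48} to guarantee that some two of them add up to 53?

Two chosen integers sum to 53 exactly when both halves of some pair {x, 53−x} with 16 ≤ x ≤ 53−x ≤ 37 are chosen — 11 such pairs.
The remaining 11 elements (those with no distinct partner in range) can never complete a 53-sum, so the worst case takes all of them and one from each pair: 11 + 11 = 22.
The 23rd integer has to be the second member of some pair, so 22 + 1 = 23.

23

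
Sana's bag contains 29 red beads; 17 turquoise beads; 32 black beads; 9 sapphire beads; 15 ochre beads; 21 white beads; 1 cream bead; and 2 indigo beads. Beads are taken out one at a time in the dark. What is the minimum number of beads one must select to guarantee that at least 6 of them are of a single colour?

34

An adversary could hand out at most 5 beads per colour (cream, indigo run out sooner): 5 + 5 + 5 + 5 + 5 + 5 + 1 + 2 = 33 beads and still no colour has 6.
By pigeonhole, one more bead lands in a colour already at 5, so 34 draws are enough and 33 are not.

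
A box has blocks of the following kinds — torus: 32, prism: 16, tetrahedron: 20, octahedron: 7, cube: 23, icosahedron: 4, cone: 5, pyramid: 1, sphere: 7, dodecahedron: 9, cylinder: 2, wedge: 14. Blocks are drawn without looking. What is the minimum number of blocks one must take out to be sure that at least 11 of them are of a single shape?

Put each drawn block into a box by shape. The largest draw with every box below 11 takes min(count, 10) from each shape; shapes with fewer than 10 contribute all they have.
Σ min(cᵢ, 10) = 10 + 10 + 10 + 7 + 10 + 4 + 5 + 1 + 7 + 9 + 2 + 10 = 85.
Draw number 85 + 1 = 86 must push one box to 11.

86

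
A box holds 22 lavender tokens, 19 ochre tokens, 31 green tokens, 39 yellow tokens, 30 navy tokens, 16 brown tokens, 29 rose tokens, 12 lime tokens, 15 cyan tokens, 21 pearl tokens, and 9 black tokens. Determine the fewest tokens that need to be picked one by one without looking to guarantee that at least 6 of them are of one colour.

56

An adversary could hand out at most 5 tokens per colour: 5 + 5 + 5 + 5 + 5 + 5 + 5 + 5 + 5 + 5 + 5 = 55 tokens and still no colour has 6.
By pigeonhole, one more token lands in a colour already at 5, so 56 draws are enough and 55 are not.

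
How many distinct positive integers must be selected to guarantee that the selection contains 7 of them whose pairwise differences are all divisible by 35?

211

Integers whose pairwise differences are multiples of 35 are exactly those sharing a remainder mod 35. By pigeonhole, the 35 residue classes mod 35 are the pigeonholes.
With 210 integers one could put 6 in each residue class and have no class reach 7.
The 211th integer pushes some class to 7, so 35·6 + 1 = 211.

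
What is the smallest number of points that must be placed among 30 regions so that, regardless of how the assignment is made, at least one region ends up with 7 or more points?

With 180 points one could put exactly 6 in each of the 30 regions, and no region would reach 7.
By the pigeonhole principle, one more point must land in a region that already has 6, giving it 7.
So 30 × 6 + 1 = 181 points are required.

181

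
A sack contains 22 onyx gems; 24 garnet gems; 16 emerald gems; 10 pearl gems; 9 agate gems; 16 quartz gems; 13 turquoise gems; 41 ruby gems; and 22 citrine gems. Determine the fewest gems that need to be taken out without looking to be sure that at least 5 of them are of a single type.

37

The 9 types are the holes; the gems drawn are the pigeons.
To avoid 5 of any one type, the worst case takes at most 4 of each type.
That gives 4 + 4 + 4 + 4 + 4 + 4 + 4 + 4 + 4 = 36 gems with no type reaching 5.
The next gem forces some type to 5, so 36 + 1 = 37.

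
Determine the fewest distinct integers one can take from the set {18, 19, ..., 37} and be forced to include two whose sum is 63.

15

Group the elements by complementary pair {x, 63−x}: {26,37}, {27,36}, {28,35}, …, giving 6 two-element pairs and 8 integers whose partner 63−x falls outside [18,37].
By pigeonhole, treating each of those 14 groups as a pigeonhole, one can pick one integer per group — 14 integers — with no two summing to 63.
The 15th integer lands in an occupied pair, forcing a sum of 63.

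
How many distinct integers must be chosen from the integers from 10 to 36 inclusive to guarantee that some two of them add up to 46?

Group the elements by complementary pair {x, 46−x}: {10,36}, {11,35}, {12,34}, …, giving 13 two-element pairs and the single value 23 (it cannot pair with itself since the integers are distinct).
Treating each of those 14 groups as a pigeonhole, one can pick one integer per group — 14 integers — with no two summing to 46.
The 15th integer lands in an occupied pair, forcing a sum of 46.

15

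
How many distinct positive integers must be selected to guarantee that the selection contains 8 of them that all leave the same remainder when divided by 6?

Pigeonhole: the 6 residue classes mod 6 are the pigeonholes.
With 42 integers one could put 7 in each residue class and have no class reach 8.
The 43rd integer pushes some class to 8, so 6·7 + 1 = 43.

43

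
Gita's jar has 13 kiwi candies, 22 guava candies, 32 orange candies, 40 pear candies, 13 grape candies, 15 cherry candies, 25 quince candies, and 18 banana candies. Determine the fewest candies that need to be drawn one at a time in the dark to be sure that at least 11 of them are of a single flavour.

81

An adversary could hand out at most 10 candies per flavour: 10 + 10 + 10 + 10 + 10 + 10 + 10 + 10 = 80 candies and still no flavour has 11.
Pigeonhole: one more candy lands in a flavour already at 10, so 81 draws are enough and 80 are not.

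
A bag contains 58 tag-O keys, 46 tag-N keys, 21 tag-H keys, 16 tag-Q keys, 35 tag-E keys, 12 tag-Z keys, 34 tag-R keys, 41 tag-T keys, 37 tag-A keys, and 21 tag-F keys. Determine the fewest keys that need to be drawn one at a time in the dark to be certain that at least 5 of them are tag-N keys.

In the worst case for collecting tag-N keys, every non-tag-N key comes out first.
There are 58 + 21 + 16 + 35 + 12 + 34 + 41 + 37 + 21 = 275 non-tag-N keys altogether.
After those, each further key must be tag-N, so 275 + 5 = 280 draws guarantee 5 tag-N keys.

280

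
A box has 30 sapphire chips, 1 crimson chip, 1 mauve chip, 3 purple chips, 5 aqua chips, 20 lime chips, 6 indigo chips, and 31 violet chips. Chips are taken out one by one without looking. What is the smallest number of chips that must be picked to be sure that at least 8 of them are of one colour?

38

Put each drawn chip into a box by colour. The largest draw with every box below 8 takes min(count, 7) from each colour; colours with fewer than 7 contribute all they have.
Σ min(cᵢ, 7) = 7 + 1 + 1 + 3 + 5 + 7 + 6 + 7 = 37.
Draw number 37 + 1 = 38 must push one box to 8.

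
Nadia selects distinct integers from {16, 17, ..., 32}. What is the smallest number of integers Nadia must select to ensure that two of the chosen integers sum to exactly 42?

13

A set avoiding the sum 42 can contain at most one of each pair {x, 42−x}, plus the 7 elements whose complement lies outside the range or equal to its own complement.
The integers 21, …, 32 (12 of them) are such a set: any two sum to at least 21+22 = 43 > 42.
Pigeonhole: any 13th integer completes one of the 5 pairs, so 13 choices force a sum of 42.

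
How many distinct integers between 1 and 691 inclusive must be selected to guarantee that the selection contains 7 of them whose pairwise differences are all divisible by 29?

Integers whose pairwise differences are multiples of 29 are exactly those sharing a remainder mod 29. Pigeonhole: the 29 residue classes mod 29 are the pigeonholes.
With 174 integers one could put 6 in each residue class and have no class reach 7.
The 175th integer pushes some class to 7, so 29·6 + 1 = 175.

175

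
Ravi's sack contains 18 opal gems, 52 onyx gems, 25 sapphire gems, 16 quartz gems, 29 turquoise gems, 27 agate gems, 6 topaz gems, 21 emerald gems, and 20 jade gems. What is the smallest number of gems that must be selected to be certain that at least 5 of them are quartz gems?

203

In the worst case for collecting quartz gems, every non-quartz gem comes out first.
There are 18 + 52 + 25 + 29 + 27 + 6 + 21 + 20 = 198 non-quartz gems altogether.
After those, each further gem must be quartz, so 198 + 5 = 203 draws guarantee 5 quartz gems.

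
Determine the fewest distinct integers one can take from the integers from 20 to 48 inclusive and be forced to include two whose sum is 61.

A set avoiding the sum 61 can contain at most one of each pair {x, 61−x}, plus the 7 elements whose complement lies outside the range.
The integers 31, …, 48 (18 of them) are such a set: any two sum to at least 31+32 = 63 > 61.
By the pigeonhole principle, any 19th integer completes one of the 11 pairs, so 19 choices force a sum of 61.

19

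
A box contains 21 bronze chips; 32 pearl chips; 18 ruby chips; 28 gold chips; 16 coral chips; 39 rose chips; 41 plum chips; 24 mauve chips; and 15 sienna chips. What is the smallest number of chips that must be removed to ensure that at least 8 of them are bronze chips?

In the worst case for collecting bronze chips, every non-bronze chip comes out first.
There are 32 + 18 + 28 + 16 + 39 + 41 + 24 + 15 = 213 non-bronze chips altogether.
After those, each further chip must be bronze, so 213 + 8 = 221 draws guarantee 8 bronze chips.

221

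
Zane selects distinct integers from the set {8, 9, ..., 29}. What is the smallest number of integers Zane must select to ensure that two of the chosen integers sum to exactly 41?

Group the elements by complementary pair {x, 41−x}: {12,29}, {13,28}, {14,27}, …, giving 9 two-element pairs and 4 integers whose partner 41−x falls outside [8,29].
Treating each of those 13 groups as a pigeonhole, one can pick one integer per group — 13 integers — with no two summing to 41.
The 14th integer lands in an occupied pair, forcing a sum of 41.

14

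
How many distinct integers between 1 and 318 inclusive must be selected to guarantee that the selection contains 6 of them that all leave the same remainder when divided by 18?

91

By the pigeonhole principle, the 18 residue classes mod 18 are the pigeonholes.
With 90 integers one could put 5 in each residue class and have no class reach 6.
The 91st integer pushes some class to 6, so 18·5 + 1 = 91.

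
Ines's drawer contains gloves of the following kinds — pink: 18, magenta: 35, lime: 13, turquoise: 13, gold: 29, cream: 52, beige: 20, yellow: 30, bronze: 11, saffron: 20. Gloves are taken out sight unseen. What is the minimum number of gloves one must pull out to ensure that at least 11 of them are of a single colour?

101

Pigeonhole: put each drawn glove into a box by colour. The largest draw with every box below 11 takes min(count, 10) from each colour.
Σ min(cᵢ, 10) = 10 + 10 + 10 + 10 + 10 + 10 + 10 + 10 + 10 + 10 = 100.
Draw number 100 + 1 = 101 must push one box to 11.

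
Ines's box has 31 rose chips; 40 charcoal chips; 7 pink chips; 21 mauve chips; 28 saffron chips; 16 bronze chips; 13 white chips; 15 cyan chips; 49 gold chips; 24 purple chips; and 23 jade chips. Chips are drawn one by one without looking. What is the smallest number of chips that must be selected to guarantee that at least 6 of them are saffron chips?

In the worst case for collecting saffron chips, every non-saffron chip comes out first.
There are 31 + 40 + 7 + 21 + 16 + 13 + 15 + 49 + 24 + 23 = 239 non-saffron chips altogether.
After those, each further chip must be saffron, so 239 + 6 = 245 draws guarantee 6 saffron chips.

245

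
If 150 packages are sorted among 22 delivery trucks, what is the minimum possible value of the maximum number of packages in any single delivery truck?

7

The 22 delivery trucks are the holes and the 150 packages are the pigeons.
If every delivery truck held at most 6 packages, the total would be at most 22 × 6 = 132, which is less than 150.
So some delivery truck holds at least ⌈150/22⌉ = 7 packages.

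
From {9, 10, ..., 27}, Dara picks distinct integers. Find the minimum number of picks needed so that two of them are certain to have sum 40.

13

A set avoiding the sum 40 can contain at most one of each pair {x, 40−x}, plus the 5 elements whose complement lies outside the range or equal to its own complement.
The integers 9, …, 20 (12 of them) are such a set: any two sum to at least 9+10 = 19 and at most 19+20 = 39 < 40.
Any 13th integer completes one of the 7 pairs, so 13 choices force a sum of 40.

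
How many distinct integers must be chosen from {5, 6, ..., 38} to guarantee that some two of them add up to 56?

Group the elements by complementary pair {x, 56−x}: {18,38}, {19,37}, {20,36}, …, giving 10 two-element pairs, the single value 28 (it cannot pair with itself since the integers are distinct), and 13 integers whose partner 56−x falls outside [5,38].
By pigeonhole, treating each of those 24 groups as a pigeonhole, one can pick one integer per group — 24 integers — with no two summing to 56.
The 25th integer lands in an occupied pair, forcing a sum of 56.

25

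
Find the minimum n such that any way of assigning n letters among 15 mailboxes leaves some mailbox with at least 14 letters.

196

With 195 letters one could put exactly 13 in each of the 15 mailboxes, and no mailbox would reach 14.
Pigeonhole: one more letter must land in a mailbox that already has 13, giving it 14.
So 15 × 13 + 1 = 196 letters are required.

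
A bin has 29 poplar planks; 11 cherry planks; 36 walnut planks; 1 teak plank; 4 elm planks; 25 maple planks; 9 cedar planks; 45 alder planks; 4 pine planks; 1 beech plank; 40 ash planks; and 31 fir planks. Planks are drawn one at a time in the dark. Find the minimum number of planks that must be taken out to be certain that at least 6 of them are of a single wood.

The 12 woods are the holes; the planks drawn are the pigeons.
To avoid 6 of any one wood, the worst case takes at most 5 of each wood, or every plank of a wood that has fewer than 5.
That gives 5 + 5 + 5 + 1 + 4 + 5 + 5 + 5 + 4 + 1 + 5 + 5 = 50 planks with no wood reaching 6.
The next plank forces some wood to 6, so 50 + 1 = 51.

51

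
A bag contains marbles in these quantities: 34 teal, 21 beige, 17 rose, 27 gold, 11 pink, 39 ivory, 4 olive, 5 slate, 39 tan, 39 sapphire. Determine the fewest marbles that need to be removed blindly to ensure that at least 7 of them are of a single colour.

The 10 colours are the holes; the marbles drawn are the pigeons.
To avoid 7 of any one colour, the worst case takes at most 6 of each colour, or every marble of a colour that has fewer than 6.
That gives 6 + 6 + 6 + 6 + 6 + 6 + 4 + 5 + 6 + 6 = 57 marbles with no colour reaching 7.
The next marble forces some colour to 7, so 57 + 1 = 58.

58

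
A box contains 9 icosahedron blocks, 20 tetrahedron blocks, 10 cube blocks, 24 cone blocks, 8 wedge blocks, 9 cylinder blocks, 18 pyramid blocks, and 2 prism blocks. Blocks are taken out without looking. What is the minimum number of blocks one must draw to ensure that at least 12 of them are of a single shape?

72

Put each drawn block into a box by shape. The largest draw with every box below 12 takes min(count, 11) from each shape; shapes with fewer than 11 contribute all they have.
Σ min(cᵢ, 11) = 9 + 11 + 10 + 11 + 8 + 9 + 11 + 2 = 71.
Draw number 71 + 1 = 72 must push one box to 12.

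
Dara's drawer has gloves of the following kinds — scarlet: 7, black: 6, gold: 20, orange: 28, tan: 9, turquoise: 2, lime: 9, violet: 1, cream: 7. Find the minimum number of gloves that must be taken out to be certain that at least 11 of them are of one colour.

62

Pigeonhole: the 9 colours are the holes; the gloves drawn are the pigeons.
To avoid 11 of any one colour, the worst case takes at most 10 of each colour, or every glove of a colour that has fewer than 10.
That gives 7 + 6 + 10 + 10 + 9 + 2 + 9 + 1 + 7 = 61 gloves with no colour reaching 11.
The next glove forces some colour to 11, so 61 + 1 = 62.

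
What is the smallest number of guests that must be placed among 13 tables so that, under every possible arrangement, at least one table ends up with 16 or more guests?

196

With 195 guests one could put exactly 15 in each of the 13 tables, and no table would reach 16.
By the pigeonhole principle, one more guest must land in a table that already has 15, giving it 16.
So 13 × 15 + 1 = 196 guests are required.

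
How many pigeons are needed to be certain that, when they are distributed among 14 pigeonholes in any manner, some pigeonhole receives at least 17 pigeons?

225

With 224 pigeons one could put exactly 16 in each of the 14 pigeonholes, and no pigeonhole would reach 17.
By the pigeonhole principle, one more pigeon must land in a pigeonhole that already has 16, giving it 17.
So 14 × 16 + 1 = 225 pigeons are required.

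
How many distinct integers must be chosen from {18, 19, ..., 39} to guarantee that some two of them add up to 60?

14

Two chosen integers sum to 60 exactly when both halves of some pair {x, 60−x} with 21 ≤ x ≤ 60−x ≤ 39 are chosen — 9 such pairs.
The remaining 4 elements (those with no distinct partner in range) can never complete a 60-sum, so the worst case takes all of them and one from each pair: 4 + 9 = 13.
The 14th integer has to be the second member of some pair, so 13 + 1 = 14.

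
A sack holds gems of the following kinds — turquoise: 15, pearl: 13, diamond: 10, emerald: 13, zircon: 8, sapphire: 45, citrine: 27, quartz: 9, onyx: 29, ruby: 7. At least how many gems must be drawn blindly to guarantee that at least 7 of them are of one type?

Pigeonhole: the 10 types are the holes; the gems drawn are the pigeons.
To avoid 7 of any one type, the worst case takes at most 6 of each type.
That gives 6 + 6 + 6 + 6 + 6 + 6 + 6 + 6 + 6 + 6 = 60 gems with no type reaching 7.
The next gem forces some type to 7, so 60 + 1 = 61.

61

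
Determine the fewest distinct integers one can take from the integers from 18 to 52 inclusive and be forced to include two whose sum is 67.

20

Group the elements by complementary pair {x, 67−x}: {18,49}, {19,48}, {20,47}, …, giving 16 two-element pairs and 3 integers whose partner 67−x falls outside [18,52].
By pigeonhole, treating each of those 19 groups as a pigeonhole, one can pick one integer per group — 19 integers — with no two summing to 67.
The 20th integer lands in an occupied pair, forcing a sum of 67.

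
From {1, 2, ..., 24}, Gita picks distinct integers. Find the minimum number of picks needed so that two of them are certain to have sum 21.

15

Two chosen integers sum to 21 exactly when both halves of some pair {x, 21−x} with 1 ≤ x ≤ 21−x ≤ 20 are chosen — 10 such pairs.
The remaining 4 elements (those with no distinct partner in range) can never complete a 21-sum, so the worst case takes all of them and one from each pair: 4 + 10 = 14.
By the pigeonhole principle, the 15th integer has to be the second member of some pair, so 14 + 1 = 15.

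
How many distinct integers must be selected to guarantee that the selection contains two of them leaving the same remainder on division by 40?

41

By the pigeonhole principle, the 40 residue classes mod 40 are the pigeonholes.
With 40 integers one could put 1 in each residue class and have no class reach 2.
The 41st integer pushes some class to 2, so 40·1 + 1 = 41.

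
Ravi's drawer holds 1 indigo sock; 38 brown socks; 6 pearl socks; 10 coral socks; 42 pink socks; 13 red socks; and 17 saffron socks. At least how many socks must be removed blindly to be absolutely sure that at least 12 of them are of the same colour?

Pigeonhole: the 7 colours are the holes; the socks drawn are the pigeons.
To avoid 12 of any one colour, the worst case takes at most 11 of each colour, or every sock of a colour that has fewer than 11.
That gives 1 + 11 + 6 + 10 + 11 + 11 + 11 = 61 socks with no colour reaching 12.
The next sock forces some colour to 12, so 61 + 1 = 62.

62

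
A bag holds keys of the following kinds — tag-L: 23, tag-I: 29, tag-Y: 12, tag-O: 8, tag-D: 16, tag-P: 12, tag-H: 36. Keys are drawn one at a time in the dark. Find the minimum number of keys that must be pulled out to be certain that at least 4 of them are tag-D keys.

In the worst case for collecting tag-D keys, every non-tag-D key comes out first.
There are 23 + 29 + 12 + 8 + 12 + 36 = 120 non-tag-D keys altogether.
After those, each further key must be tag-D, so 120 + 4 = 124 draws guarantee 4 tag-D keys.

124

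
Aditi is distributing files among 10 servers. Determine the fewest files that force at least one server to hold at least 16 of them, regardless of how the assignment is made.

With 150 files one could put exactly 15 in each of the 10 servers, and no server would reach 16.
One more file must land in a server that already has 15, giving it 16.
So 10 × 15 + 1 = 151 files are required.

151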